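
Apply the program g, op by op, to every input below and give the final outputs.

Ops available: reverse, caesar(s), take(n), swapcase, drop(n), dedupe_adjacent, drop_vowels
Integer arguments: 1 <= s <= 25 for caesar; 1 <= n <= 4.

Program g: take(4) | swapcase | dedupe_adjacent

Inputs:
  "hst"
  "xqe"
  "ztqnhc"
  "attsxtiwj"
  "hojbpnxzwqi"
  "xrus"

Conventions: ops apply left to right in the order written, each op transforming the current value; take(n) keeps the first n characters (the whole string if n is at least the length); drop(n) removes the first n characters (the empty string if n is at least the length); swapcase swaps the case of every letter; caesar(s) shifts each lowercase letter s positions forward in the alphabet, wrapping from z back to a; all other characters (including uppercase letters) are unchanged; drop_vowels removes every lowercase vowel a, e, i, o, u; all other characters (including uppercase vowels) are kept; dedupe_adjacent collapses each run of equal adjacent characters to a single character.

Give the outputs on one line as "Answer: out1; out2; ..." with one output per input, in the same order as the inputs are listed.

"HST"; "XQE"; "ZTQN"; "ATS"; "HOJB"; "XRUS"

Execution, op by op:
  "hst" -> "hst" -> "HST" -> "HST"
  "xqe" -> "xqe" -> "XQE" -> "XQE"
  "ztqnhc" -> "ztqn" -> "ZTQN" -> "ZTQN"
  "attsxtiwj" -> "atts" -> "ATTS" -> "ATS"
  "hojbpnxzwqi" -> "hojb" -> "HOJB" -> "HOJB"
  "xrus" -> "xrus" -> "XRUS" -> "XRUS"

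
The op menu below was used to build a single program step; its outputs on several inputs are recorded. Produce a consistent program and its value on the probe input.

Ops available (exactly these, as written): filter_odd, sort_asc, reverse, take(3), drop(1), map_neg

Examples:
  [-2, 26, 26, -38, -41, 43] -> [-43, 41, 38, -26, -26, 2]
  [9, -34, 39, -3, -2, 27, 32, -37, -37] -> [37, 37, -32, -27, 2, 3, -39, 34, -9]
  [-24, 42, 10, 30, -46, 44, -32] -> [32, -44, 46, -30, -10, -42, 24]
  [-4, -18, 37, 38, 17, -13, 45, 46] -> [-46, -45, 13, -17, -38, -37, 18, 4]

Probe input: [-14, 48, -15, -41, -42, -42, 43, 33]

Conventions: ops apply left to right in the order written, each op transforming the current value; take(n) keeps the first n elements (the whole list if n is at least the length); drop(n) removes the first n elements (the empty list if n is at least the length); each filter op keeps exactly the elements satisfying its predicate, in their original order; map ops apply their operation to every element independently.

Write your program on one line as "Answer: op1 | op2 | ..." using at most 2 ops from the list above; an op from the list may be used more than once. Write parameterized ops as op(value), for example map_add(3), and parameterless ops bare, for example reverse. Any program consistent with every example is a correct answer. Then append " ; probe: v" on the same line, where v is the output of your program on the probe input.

map_neg | reverse ; probe: [-33, -43, 42, 42, 41, 15, -48, 14]

Check, running the answer program on each example:
  [-2, 26, 26, -38, -41, 43] -> [2, -26, -26, 38, 41, -43] -> [-43, 41, 38, -26, -26, 2]
  [9, -34, 39, -3, -2, 27, 32, -37, -37] -> [-9, 34, -39, 3, 2, -27, -32, 37, 37] -> [37, 37, -32, -27, 2, 3, -39, 34, -9]
  [-24, 42, 10, 30, -46, 44, -32] -> [24, -42, -10, -30, 46, -44, 32] -> [32, -44, 46, -30, -10, -42, 24]
  [-4, -18, 37, 38, 17, -13, 45, 46] -> [4, 18, -37, -38, -17, 13, -45, -46] -> [-46, -45, 13, -17, -38, -37, 18, 4]
  probe: [-14, 48, -15, -41, -42, -42, 43, 33] -> [14, -48, 15, 41, 42, 42, -43, -33] -> [-33, -43, 42, 42, 41, 15, -48, 14]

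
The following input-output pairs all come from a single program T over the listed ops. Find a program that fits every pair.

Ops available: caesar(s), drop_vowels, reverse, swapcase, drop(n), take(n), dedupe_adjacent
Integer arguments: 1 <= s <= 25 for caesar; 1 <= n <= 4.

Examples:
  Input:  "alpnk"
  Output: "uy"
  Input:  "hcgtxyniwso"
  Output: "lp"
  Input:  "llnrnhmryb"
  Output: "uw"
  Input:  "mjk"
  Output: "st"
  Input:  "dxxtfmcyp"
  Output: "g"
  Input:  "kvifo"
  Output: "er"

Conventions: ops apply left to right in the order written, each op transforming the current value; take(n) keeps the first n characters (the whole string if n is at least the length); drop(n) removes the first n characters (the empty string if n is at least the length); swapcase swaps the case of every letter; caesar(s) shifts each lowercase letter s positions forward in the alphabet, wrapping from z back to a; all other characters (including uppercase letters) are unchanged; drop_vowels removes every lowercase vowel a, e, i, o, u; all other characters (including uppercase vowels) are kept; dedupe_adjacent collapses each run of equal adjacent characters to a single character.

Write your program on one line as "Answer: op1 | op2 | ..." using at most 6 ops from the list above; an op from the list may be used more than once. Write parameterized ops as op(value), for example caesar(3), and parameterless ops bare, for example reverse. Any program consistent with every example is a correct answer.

take(3) | drop(1) | dedupe_adjacent | caesar(14) | caesar(21)

Check, running the answer program on each example:
  "alpnk" -> "alp" -> "lp" -> "lp" -> "zd" -> "uy"
  "hcgtxyniwso" -> "hcg" -> "cg" -> "cg" -> "qu" -> "lp"
  "llnrnhmryb" -> "lln" -> "ln" -> "ln" -> "zb" -> "uw"
  "mjk" -> "mjk" -> "jk" -> "jk" -> "xy" -> "st"
  "dxxtfmcyp" -> "dxx" -> "xx" -> "x" -> "l" -> "g"
  "kvifo" -> "kvi" -> "vi" -> "vi" -> "jw" -> "er"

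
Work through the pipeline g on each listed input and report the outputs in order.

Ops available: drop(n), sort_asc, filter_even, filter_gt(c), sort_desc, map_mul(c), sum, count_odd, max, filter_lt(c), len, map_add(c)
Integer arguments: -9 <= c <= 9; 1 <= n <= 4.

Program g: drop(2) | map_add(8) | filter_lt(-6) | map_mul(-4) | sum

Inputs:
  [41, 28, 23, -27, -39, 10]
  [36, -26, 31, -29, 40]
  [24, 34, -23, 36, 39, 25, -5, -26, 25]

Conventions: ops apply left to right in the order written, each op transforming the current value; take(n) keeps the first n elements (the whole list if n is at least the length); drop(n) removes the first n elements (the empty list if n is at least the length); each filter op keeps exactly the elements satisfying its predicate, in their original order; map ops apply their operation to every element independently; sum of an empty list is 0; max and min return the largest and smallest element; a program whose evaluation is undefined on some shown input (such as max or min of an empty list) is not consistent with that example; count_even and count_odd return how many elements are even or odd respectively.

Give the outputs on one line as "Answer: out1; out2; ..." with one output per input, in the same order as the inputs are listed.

200; 84; 132

Execution, op by op:
  [41, 28, 23, -27, -39, 10] -> [23, -27, -39, 10] -> [31, -19, -31, 18] -> [-19, -31] -> [76, 124] -> 200
  [36, -26, 31, -29, 40] -> [31, -29, 40] -> [39, -21, 48] -> [-21] -> [84] -> 84
  [24, 34, -23, 36, 39, 25, -5, -26, 25] -> [-23, 36, 39, 25, -5, -26, 25] -> [-15, 44, 47, 33, 3, -18, 33] -> [-15, -18] -> [60, 72] -> 132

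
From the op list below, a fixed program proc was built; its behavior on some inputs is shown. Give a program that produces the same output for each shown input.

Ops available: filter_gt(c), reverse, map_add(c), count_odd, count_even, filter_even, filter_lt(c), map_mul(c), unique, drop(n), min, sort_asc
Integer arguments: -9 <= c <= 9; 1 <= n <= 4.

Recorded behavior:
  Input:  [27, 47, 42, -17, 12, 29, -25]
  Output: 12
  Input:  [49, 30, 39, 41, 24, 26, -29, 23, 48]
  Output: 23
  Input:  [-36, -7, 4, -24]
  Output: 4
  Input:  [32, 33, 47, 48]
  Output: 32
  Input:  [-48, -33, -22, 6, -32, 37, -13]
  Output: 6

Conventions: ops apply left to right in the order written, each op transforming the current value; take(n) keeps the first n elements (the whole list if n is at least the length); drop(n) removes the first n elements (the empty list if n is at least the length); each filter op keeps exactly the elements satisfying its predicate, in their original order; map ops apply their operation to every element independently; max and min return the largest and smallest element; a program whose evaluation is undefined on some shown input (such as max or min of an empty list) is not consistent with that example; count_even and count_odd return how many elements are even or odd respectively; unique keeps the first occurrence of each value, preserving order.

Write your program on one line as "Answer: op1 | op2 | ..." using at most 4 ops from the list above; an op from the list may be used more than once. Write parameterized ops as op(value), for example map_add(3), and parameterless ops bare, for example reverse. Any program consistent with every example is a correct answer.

filter_gt(-1) | sort_asc | min

Check, running the answer program on each example:
  [27, 47, 42, -17, 12, 29, -25] -> [27, 47, 42, 12, 29] -> [12, 27, 29, 42, 47] -> 12
  [49, 30, 39, 41, 24, 26, -29, 23, 48] -> [49, 30, 39, 41, 24, 26, 23, 48] -> [23, 24, 26, 30, 39, 41, 48, 49] -> 23
  [-36, -7, 4, -24] -> [4] -> [4] -> 4
  [32, 33, 47, 48] -> [32, 33, 47, 48] -> [32, 33, 47, 48] -> 32
  [-48, -33, -22, 6, -32, 37, -13] -> [6, 37] -> [6, 37] -> 6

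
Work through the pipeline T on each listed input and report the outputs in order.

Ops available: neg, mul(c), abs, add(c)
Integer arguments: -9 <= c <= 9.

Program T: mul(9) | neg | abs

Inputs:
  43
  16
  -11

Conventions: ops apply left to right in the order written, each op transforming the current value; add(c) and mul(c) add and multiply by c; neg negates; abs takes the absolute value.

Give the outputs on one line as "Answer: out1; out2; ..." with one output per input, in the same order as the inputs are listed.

Execution, op by op:
  43 -> 387 -> -387 -> 387
  16 -> 144 -> -144 -> 144
  -11 -> -99 -> 99 -> 99

387; 144; 99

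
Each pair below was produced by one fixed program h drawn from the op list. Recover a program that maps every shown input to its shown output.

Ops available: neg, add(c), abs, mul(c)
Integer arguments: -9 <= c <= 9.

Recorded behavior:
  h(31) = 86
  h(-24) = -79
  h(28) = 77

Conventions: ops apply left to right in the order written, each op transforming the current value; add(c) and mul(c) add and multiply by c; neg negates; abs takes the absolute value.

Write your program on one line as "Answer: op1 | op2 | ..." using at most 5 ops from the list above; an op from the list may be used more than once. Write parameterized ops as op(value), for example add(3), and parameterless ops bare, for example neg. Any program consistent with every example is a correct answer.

mul(-3) | add(4) | neg | add(-3)

Check, running the answer program on each example:
  31 -> -93 -> -89 -> 89 -> 86
  -24 -> 72 -> 76 -> -76 -> -79
  28 -> -84 -> -80 -> 80 -> 77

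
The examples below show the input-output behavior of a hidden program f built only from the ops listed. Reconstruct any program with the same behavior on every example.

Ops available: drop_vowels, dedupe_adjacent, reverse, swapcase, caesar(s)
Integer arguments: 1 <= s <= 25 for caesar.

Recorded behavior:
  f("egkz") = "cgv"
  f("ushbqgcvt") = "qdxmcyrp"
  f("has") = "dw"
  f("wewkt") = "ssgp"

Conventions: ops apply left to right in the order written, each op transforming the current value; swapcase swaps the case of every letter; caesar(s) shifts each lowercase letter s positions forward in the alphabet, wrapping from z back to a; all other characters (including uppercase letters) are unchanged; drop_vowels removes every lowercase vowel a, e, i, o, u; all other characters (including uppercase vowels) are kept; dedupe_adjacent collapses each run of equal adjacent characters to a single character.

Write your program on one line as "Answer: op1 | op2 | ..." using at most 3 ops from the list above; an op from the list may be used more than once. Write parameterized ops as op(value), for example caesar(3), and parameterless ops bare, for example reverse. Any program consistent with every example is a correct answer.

caesar(19) | caesar(3) | drop_vowels

Check, running the answer program on each example:
  "egkz" -> "xzds" -> "acgv" -> "cgv"
  "ushbqgcvt" -> "nlaujzvom" -> "qodxmcyrp" -> "qdxmcyrp"
  "has" -> "atl" -> "dwo" -> "dw"
  "wewkt" -> "pxpdm" -> "sasgp" -> "ssgp"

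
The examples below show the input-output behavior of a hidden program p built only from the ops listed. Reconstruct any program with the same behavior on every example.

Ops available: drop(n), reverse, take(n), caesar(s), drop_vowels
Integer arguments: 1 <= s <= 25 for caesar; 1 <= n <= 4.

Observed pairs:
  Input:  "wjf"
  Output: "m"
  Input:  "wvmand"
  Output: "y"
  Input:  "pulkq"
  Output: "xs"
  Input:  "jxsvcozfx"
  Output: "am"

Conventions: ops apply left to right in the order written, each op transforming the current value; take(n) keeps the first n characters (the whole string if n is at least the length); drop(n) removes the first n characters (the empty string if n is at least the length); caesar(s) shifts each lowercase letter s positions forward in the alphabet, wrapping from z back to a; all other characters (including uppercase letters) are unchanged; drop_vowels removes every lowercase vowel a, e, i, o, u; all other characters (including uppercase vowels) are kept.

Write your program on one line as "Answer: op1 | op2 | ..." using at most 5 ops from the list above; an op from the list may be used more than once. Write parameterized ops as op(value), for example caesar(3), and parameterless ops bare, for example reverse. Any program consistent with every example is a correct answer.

take(2) | caesar(8) | drop_vowels | reverse | caesar(21)

Check, running the answer program on each example:
  "wjf" -> "wj" -> "er" -> "r" -> "r" -> "m"
  "wvmand" -> "wv" -> "ed" -> "d" -> "d" -> "y"
  "pulkq" -> "pu" -> "xc" -> "xc" -> "cx" -> "xs"
  "jxsvcozfx" -> "jx" -> "rf" -> "rf" -> "fr" -> "am"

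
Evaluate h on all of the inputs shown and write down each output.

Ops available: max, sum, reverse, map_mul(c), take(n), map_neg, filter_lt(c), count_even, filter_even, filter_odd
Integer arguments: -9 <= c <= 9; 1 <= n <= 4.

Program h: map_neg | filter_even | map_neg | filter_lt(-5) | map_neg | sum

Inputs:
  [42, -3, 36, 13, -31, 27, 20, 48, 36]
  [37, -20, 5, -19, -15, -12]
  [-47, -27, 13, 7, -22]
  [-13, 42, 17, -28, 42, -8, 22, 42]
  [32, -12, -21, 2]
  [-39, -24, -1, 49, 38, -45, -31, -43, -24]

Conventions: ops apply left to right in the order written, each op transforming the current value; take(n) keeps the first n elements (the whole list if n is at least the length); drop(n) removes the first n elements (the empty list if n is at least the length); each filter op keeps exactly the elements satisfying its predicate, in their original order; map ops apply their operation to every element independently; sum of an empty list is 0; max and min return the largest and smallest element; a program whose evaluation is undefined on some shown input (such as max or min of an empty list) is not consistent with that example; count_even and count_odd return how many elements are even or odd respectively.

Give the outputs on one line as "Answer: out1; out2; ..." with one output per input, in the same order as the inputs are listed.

Execution, op by op:
  [42, -3, 36, 13, -31, 27, 20, 48, 36] -> [-42, 3, -36, -13, 31, -27, -20, -48, -36] -> [-42, -36, -20, -48, -36] -> [42, 36, 20, 48, 36] -> [] -> [] -> 0
  [37, -20, 5, -19, -15, -12] -> [-37, 20, -5, 19, 15, 12] -> [20, 12] -> [-20, -12] -> [-20, -12] -> [20, 12] -> 32
  [-47, -27, 13, 7, -22] -> [47, 27, -13, -7, 22] -> [22] -> [-22] -> [-22] -> [22] -> 22
  [-13, 42, 17, -28, 42, -8, 22, 42] -> [13, -42, -17, 28, -42, 8, -22, -42] -> [-42, 28, -42, 8, -22, -42] -> [42, -28, 42, -8, 22, 42] -> [-28, -8] -> [28, 8] -> 36
  [32, -12, -21, 2] -> [-32, 12, 21, -2] -> [-32, 12, -2] -> [32, -12, 2] -> [-12] -> [12] -> 12
  [-39, -24, -1, 49, 38, -45, -31, -43, -24] -> [39, 24, 1, -49, -38, 45, 31, 43, 24] -> [24, -38, 24] -> [-24, 38, -24] -> [-24, -24] -> [24, 24] -> 48

0; 32; 22; 36; 12; 48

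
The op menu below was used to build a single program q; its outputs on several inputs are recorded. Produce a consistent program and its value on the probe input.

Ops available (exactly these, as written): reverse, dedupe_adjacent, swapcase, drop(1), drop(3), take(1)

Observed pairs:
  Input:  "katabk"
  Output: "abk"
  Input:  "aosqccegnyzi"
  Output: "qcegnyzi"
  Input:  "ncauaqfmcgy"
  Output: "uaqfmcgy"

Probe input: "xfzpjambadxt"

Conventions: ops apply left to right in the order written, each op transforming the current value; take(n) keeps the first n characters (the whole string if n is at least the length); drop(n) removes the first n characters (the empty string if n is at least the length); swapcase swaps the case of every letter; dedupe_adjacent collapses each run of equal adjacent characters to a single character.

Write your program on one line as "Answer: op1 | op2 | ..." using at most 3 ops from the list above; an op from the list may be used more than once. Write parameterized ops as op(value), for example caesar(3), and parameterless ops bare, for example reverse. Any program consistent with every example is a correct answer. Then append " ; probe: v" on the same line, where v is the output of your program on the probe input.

dedupe_adjacent | drop(3) ; probe: "pjambadxt"

Check, running the answer program on each example:
  "katabk" -> "katabk" -> "abk"
  "aosqccegnyzi" -> "aosqcegnyzi" -> "qcegnyzi"
  "ncauaqfmcgy" -> "ncauaqfmcgy" -> "uaqfmcgy"
  probe: "xfzpjambadxt" -> "xfzpjambadxt" -> "pjambadxt"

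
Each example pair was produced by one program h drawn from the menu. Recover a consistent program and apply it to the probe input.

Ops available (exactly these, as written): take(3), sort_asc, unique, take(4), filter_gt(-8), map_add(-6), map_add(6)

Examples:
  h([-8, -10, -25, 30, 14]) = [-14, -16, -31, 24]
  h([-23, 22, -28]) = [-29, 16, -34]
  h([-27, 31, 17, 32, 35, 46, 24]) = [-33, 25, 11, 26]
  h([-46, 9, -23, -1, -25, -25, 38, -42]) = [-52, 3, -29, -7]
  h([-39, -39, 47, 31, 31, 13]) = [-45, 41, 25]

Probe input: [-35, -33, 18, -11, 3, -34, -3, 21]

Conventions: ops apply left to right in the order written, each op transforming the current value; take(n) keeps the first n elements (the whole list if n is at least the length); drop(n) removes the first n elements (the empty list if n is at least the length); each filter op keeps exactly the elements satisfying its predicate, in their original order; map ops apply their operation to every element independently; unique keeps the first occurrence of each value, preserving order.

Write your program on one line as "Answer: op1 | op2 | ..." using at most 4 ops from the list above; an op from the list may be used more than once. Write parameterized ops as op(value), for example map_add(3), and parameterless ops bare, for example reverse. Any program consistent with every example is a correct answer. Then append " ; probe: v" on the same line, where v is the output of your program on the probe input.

map_add(-6) | take(4) | unique ; probe: [-41, -39, 12, -17]

Check, running the answer program on each example:
  [-8, -10, -25, 30, 14] -> [-14, -16, -31, 24, 8] -> [-14, -16, -31, 24] -> [-14, -16, -31, 24]
  [-23, 22, -28] -> [-29, 16, -34] -> [-29, 16, -34] -> [-29, 16, -34]
  [-27, 31, 17, 32, 35, 46, 24] -> [-33, 25, 11, 26, 29, 40, 18] -> [-33, 25, 11, 26] -> [-33, 25, 11, 26]
  [-46, 9, -23, -1, -25, -25, 38, -42] -> [-52, 3, -29, -7, -31, -31, 32, -48] -> [-52, 3, -29, -7] -> [-52, 3, -29, -7]
  [-39, -39, 47, 31, 31, 13] -> [-45, -45, 41, 25, 25, 7] -> [-45, -45, 41, 25] -> [-45, 41, 25]
  probe: [-35, -33, 18, -11, 3, -34, -3, 21] -> [-41, -39, 12, -17, -3, -40, -9, 15] -> [-41, -39, 12, -17] -> [-41, -39, 12, -17]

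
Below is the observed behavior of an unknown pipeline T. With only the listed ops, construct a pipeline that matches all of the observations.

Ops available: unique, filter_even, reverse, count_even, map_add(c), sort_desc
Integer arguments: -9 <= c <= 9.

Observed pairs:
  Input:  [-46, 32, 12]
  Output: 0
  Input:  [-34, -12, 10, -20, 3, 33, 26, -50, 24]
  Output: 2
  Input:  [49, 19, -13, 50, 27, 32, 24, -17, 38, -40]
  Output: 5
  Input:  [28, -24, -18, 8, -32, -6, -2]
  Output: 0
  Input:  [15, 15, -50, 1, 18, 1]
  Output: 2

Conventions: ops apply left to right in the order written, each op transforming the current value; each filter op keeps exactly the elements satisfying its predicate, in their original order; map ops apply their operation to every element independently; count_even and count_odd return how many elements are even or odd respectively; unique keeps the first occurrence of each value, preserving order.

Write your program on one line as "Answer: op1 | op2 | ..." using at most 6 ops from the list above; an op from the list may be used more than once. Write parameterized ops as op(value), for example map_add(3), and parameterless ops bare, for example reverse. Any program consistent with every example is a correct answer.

reverse | sort_desc | unique | map_add(3) | reverse | count_even

Check, running the answer program on each example:
  [-46, 32, 12] -> [12, 32, -46] -> [32, 12, -46] -> [32, 12, -46] -> [35, 15, -43] -> [-43, 15, 35] -> 0
  [-34, -12, 10, -20, 3, 33, 26, -50, 24] -> [24, -50, 26, 33, 3, -20, 10, -12, -34] -> [33, 26, 24, 10, 3, -12, -20, -34, -50] -> [33, 26, 24, 10, 3, -12, -20, -34, -50] -> [36, 29, 27, 13, 6, -9, -17, -31, -47] -> [-47, -31, -17, -9, 6, 13, 27, 29, 36] -> 2
  [49, 19, -13, 50, 27, 32, 24, -17, 38, -40] -> [-40, 38, -17, 24, 32, 27, 50, -13, 19, 49] -> [50, 49, 38, 32, 27, 24, 19, -13, -17, -40] -> [50, 49, 38, 32, 27, 24, 19, -13, -17, -40] -> [53, 52, 41, 35, 30, 27, 22, -10, -14, -37] -> [-37, -14, -10, 22, 27, 30, 35, 41, 52, 53] -> 5
  [28, -24, -18, 8, -32, -6, -2] -> [-2, -6, -32, 8, -18, -24, 28] -> [28, 8, -2, -6, -18, -24, -32] -> [28, 8, -2, -6, -18, -24, -32] -> [31, 11, 1, -3, -15, -21, -29] -> [-29, -21, -15, -3, 1, 11, 31] -> 0
  [15, 15, -50, 1, 18, 1] -> [1, 18, 1, -50, 15, 15] -> [18, 15, 15, 1, 1, -50] -> [18, 15, 1, -50] -> [21, 18, 4, -47] -> [-47, 4, 18, 21] -> 2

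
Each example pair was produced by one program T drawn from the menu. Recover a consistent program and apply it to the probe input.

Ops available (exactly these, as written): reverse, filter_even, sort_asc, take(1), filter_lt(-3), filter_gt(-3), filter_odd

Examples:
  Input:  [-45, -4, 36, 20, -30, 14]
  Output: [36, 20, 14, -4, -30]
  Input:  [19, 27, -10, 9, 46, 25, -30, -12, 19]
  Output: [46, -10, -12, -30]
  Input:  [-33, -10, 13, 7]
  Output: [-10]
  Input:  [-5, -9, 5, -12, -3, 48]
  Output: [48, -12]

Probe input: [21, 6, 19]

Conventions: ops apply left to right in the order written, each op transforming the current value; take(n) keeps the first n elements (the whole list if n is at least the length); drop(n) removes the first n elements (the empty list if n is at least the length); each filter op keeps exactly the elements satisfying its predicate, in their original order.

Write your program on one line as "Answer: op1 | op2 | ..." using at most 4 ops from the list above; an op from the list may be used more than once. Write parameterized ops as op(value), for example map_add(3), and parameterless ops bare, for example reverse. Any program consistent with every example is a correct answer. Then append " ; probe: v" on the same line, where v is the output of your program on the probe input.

sort_asc | reverse | filter_even ; probe: [6]

Check, running the answer program on each example:
  [-45, -4, 36, 20, -30, 14] -> [-45, -30, -4, 14, 20, 36] -> [36, 20, 14, -4, -30, -45] -> [36, 20, 14, -4, -30]
  [19, 27, -10, 9, 46, 25, -30, -12, 19] -> [-30, -12, -10, 9, 19, 19, 25, 27, 46] -> [46, 27, 25, 19, 19, 9, -10, -12, -30] -> [46, -10, -12, -30]
  [-33, -10, 13, 7] -> [-33, -10, 7, 13] -> [13, 7, -10, -33] -> [-10]
  [-5, -9, 5, -12, -3, 48] -> [-12, -9, -5, -3, 5, 48] -> [48, 5, -3, -5, -9, -12] -> [48, -12]
  probe: [21, 6, 19] -> [6, 19, 21] -> [21, 19, 6] -> [6]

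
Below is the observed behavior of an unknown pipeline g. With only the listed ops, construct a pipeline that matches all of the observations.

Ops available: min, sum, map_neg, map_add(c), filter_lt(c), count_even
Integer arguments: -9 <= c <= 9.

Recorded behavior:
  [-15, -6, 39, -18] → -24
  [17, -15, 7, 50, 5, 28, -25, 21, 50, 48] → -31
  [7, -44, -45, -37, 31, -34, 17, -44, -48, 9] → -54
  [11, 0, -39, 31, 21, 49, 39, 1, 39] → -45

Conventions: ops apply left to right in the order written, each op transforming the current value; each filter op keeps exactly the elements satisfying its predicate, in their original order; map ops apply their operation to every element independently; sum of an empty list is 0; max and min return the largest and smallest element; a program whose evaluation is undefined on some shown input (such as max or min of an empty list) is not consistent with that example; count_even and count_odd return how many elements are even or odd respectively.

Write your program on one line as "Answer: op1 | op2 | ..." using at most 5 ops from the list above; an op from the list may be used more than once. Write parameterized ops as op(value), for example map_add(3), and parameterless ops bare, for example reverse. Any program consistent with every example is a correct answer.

map_neg | map_add(6) | map_neg | filter_lt(2) | min

Check, running the answer program on each example:
  [-15, -6, 39, -18] -> [15, 6, -39, 18] -> [21, 12, -33, 24] -> [-21, -12, 33, -24] -> [-21, -12, -24] -> -24
  [17, -15, 7, 50, 5, 28, -25, 21, 50, 48] -> [-17, 15, -7, -50, -5, -28, 25, -21, -50, -48] -> [-11, 21, -1, -44, 1, -22, 31, -15, -44, -42] -> [11, -21, 1, 44, -1, 22, -31, 15, 44, 42] -> [-21, 1, -1, -31] -> -31
  [7, -44, -45, -37, 31, -34, 17, -44, -48, 9] -> [-7, 44, 45, 37, -31, 34, -17, 44, 48, -9] -> [-1, 50, 51, 43, -25, 40, -11, 50, 54, -3] -> [1, -50, -51, -43, 25, -40, 11, -50, -54, 3] -> [1, -50, -51, -43, -40, -50, -54] -> -54
  [11, 0, -39, 31, 21, 49, 39, 1, 39] -> [-11, 0, 39, -31, -21, -49, -39, -1, -39] -> [-5, 6, 45, -25, -15, -43, -33, 5, -33] -> [5, -6, -45, 25, 15, 43, 33, -5, 33] -> [-6, -45, -5] -> -45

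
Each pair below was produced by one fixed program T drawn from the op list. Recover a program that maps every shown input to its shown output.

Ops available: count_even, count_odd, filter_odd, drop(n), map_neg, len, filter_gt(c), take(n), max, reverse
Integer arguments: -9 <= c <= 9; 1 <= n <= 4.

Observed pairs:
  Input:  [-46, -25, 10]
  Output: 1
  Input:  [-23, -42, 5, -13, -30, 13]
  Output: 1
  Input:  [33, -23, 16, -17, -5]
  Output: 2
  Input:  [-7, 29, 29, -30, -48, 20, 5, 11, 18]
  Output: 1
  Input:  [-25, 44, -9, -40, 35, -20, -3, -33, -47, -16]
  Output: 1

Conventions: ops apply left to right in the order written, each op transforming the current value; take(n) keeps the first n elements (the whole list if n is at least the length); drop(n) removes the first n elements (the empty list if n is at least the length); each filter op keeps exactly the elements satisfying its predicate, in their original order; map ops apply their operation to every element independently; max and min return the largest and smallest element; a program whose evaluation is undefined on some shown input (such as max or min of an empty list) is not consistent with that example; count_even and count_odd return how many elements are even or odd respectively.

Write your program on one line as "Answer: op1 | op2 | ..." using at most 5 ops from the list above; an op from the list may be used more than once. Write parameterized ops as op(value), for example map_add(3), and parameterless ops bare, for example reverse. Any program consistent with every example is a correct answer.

reverse | take(4) | take(2) | reverse | count_odd

Check, running the answer program on each example:
  [-46, -25, 10] -> [10, -25, -46] -> [10, -25, -46] -> [10, -25] -> [-25, 10] -> 1
  [-23, -42, 5, -13, -30, 13] -> [13, -30, -13, 5, -42, -23] -> [13, -30, -13, 5] -> [13, -30] -> [-30, 13] -> 1
  [33, -23, 16, -17, -5] -> [-5, -17, 16, -23, 33] -> [-5, -17, 16, -23] -> [-5, -17] -> [-17, -5] -> 2
  [-7, 29, 29, -30, -48, 20, 5, 11, 18] -> [18, 11, 5, 20, -48, -30, 29, 29, -7] -> [18, 11, 5, 20] -> [18, 11] -> [11, 18] -> 1
  [-25, 44, -9, -40, 35, -20, -3, -33, -47, -16] -> [-16, -47, -33, -3, -20, 35, -40, -9, 44, -25] -> [-16, -47, -33, -3] -> [-16, -47] -> [-47, -16] -> 1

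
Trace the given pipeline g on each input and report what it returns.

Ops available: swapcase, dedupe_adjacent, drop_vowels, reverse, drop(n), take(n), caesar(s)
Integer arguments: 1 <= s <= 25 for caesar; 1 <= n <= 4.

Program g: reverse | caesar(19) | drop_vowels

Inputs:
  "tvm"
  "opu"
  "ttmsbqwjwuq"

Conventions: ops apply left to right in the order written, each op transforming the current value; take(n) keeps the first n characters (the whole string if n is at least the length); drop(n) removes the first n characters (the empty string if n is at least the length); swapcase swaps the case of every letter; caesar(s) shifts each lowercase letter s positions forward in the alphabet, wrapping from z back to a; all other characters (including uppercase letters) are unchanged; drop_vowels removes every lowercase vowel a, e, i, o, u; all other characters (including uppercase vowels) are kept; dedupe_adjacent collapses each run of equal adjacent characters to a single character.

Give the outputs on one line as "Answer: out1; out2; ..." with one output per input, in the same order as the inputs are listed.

"fm"; "nh"; "jnpcpjlfmm"

Execution, op by op:
  "tvm" -> "mvt" -> "fom" -> "fm"
  "opu" -> "upo" -> "nih" -> "nh"
  "ttmsbqwjwuq" -> "quwjwqbsmtt" -> "jnpcpjulfmm" -> "jnpcpjlfmm"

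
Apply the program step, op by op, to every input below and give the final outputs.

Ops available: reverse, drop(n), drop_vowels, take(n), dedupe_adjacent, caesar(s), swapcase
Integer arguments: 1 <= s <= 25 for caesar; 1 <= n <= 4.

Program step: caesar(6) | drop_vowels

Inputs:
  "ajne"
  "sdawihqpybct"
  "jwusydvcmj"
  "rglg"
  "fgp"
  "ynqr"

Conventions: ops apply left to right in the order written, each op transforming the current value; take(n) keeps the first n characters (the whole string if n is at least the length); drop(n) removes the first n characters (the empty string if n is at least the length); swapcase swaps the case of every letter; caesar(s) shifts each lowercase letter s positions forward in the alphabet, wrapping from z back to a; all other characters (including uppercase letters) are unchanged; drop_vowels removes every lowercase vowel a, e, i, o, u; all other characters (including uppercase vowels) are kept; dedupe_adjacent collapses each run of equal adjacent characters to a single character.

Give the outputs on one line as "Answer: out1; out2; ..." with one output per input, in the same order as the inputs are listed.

Execution, op by op:
  "ajne" -> "gptk" -> "gptk"
  "sdawihqpybct" -> "yjgconwvehiz" -> "yjgcnwvhz"
  "jwusydvcmj" -> "pcayejbisp" -> "pcyjbsp"
  "rglg" -> "xmrm" -> "xmrm"
  "fgp" -> "lmv" -> "lmv"
  "ynqr" -> "etwx" -> "twx"

"gptk"; "yjgcnwvhz"; "pcyjbsp"; "xmrm"; "lmv"; "twx"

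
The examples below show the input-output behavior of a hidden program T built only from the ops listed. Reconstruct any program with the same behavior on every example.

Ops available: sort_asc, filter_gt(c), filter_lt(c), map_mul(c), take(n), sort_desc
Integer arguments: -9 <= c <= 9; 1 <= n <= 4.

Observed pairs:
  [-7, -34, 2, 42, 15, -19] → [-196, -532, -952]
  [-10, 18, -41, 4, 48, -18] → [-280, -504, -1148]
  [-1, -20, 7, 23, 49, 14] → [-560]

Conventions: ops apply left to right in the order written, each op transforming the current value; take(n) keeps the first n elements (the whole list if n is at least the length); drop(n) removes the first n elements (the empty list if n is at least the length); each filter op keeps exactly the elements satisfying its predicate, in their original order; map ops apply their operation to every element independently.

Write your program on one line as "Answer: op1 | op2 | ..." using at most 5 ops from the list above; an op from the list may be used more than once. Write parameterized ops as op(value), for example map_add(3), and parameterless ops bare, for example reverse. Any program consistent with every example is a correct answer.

sort_desc | map_mul(-2) | filter_gt(4) | map_mul(7) | map_mul(-2)

Check, running the answer program on each example:
  [-7, -34, 2, 42, 15, -19] -> [42, 15, 2, -7, -19, -34] -> [-84, -30, -4, 14, 38, 68] -> [14, 38, 68] -> [98, 266, 476] -> [-196, -532, -952]
  [-10, 18, -41, 4, 48, -18] -> [48, 18, 4, -10, -18, -41] -> [-96, -36, -8, 20, 36, 82] -> [20, 36, 82] -> [140, 252, 574] -> [-280, -504, -1148]
  [-1, -20, 7, 23, 49, 14] -> [49, 23, 14, 7, -1, -20] -> [-98, -46, -28, -14, 2, 40] -> [40] -> [280] -> [-560]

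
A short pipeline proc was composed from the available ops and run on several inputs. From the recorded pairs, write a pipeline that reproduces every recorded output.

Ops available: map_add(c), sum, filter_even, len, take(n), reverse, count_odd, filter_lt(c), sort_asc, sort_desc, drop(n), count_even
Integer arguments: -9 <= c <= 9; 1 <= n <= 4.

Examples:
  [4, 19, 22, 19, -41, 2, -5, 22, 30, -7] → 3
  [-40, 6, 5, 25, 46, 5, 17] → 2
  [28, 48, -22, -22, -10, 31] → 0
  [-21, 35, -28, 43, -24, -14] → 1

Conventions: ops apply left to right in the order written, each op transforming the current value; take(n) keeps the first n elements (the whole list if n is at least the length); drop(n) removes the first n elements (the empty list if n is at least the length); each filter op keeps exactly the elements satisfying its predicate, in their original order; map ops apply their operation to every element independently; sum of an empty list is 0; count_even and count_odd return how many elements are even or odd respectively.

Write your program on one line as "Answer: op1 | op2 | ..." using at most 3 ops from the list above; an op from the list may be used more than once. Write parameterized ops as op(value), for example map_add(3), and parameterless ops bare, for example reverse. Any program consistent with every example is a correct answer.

sort_asc | take(3) | count_odd

Check, running the answer program on each example:
  [4, 19, 22, 19, -41, 2, -5, 22, 30, -7] -> [-41, -7, -5, 2, 4, 19, 19, 22, 22, 30] -> [-41, -7, -5] -> 3
  [-40, 6, 5, 25, 46, 5, 17] -> [-40, 5, 5, 6, 17, 25, 46] -> [-40, 5, 5] -> 2
  [28, 48, -22, -22, -10, 31] -> [-22, -22, -10, 28, 31, 48] -> [-22, -22, -10] -> 0
  [-21, 35, -28, 43, -24, -14] -> [-28, -24, -21, -14, 35, 43] -> [-28, -24, -21] -> 1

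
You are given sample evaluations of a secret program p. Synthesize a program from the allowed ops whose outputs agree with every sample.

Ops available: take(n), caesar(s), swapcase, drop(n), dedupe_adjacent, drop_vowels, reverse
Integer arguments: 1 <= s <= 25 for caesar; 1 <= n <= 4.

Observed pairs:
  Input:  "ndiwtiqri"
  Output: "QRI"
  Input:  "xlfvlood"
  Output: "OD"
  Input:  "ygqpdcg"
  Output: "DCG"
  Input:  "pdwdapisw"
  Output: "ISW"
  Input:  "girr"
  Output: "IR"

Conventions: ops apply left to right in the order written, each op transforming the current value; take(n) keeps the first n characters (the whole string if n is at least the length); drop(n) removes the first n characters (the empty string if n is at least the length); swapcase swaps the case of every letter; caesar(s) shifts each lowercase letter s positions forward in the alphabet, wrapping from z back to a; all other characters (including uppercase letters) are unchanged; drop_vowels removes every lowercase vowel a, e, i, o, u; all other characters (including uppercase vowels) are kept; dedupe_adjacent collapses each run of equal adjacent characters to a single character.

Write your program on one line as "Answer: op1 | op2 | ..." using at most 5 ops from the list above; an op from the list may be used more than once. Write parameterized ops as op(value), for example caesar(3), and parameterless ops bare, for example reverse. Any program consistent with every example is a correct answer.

reverse | take(3) | dedupe_adjacent | swapcase | reverse

Check, running the answer program on each example:
  "ndiwtiqri" -> "irqitwidn" -> "irq" -> "irq" -> "IRQ" -> "QRI"
  "xlfvlood" -> "doolvflx" -> "doo" -> "do" -> "DO" -> "OD"
  "ygqpdcg" -> "gcdpqgy" -> "gcd" -> "gcd" -> "GCD" -> "DCG"
  "pdwdapisw" -> "wsipadwdp" -> "wsi" -> "wsi" -> "WSI" -> "ISW"
  "girr" -> "rrig" -> "rri" -> "ri" -> "RI" -> "IR"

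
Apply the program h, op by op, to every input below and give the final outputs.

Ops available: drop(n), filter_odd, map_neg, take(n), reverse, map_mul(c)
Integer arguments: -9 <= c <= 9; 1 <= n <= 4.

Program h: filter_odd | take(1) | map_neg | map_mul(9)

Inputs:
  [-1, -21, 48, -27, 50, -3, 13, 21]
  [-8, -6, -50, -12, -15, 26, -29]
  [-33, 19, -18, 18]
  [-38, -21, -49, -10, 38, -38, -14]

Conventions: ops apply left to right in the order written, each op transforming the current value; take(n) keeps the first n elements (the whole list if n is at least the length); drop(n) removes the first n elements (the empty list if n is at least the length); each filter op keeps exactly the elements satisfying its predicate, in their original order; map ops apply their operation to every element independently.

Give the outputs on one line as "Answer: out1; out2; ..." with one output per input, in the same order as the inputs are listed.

Execution, op by op:
  [-1, -21, 48, -27, 50, -3, 13, 21] -> [-1, -21, -27, -3, 13, 21] -> [-1] -> [1] -> [9]
  [-8, -6, -50, -12, -15, 26, -29] -> [-15, -29] -> [-15] -> [15] -> [135]
  [-33, 19, -18, 18] -> [-33, 19] -> [-33] -> [33] -> [297]
  [-38, -21, -49, -10, 38, -38, -14] -> [-21, -49] -> [-21] -> [21] -> [189]

[9]; [135]; [297]; [189]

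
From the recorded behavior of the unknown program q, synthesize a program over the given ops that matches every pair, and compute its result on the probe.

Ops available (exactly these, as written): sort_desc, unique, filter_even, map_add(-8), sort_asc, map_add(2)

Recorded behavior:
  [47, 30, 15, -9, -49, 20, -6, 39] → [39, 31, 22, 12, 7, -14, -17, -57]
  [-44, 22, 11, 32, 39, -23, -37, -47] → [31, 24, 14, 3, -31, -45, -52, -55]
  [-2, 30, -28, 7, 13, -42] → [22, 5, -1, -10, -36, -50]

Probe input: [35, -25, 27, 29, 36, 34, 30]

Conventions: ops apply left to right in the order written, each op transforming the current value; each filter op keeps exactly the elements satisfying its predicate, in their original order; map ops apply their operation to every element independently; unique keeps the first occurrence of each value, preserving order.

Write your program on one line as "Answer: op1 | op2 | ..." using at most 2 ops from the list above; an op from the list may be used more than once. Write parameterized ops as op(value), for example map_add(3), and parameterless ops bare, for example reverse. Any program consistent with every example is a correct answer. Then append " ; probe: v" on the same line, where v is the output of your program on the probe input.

map_add(-8) | sort_desc ; probe: [28, 27, 26, 22, 21, 19, -33]

Check, running the answer program on each example:
  [47, 30, 15, -9, -49, 20, -6, 39] -> [39, 22, 7, -17, -57, 12, -14, 31] -> [39, 31, 22, 12, 7, -14, -17, -57]
  [-44, 22, 11, 32, 39, -23, -37, -47] -> [-52, 14, 3, 24, 31, -31, -45, -55] -> [31, 24, 14, 3, -31, -45, -52, -55]
  [-2, 30, -28, 7, 13, -42] -> [-10, 22, -36, -1, 5, -50] -> [22, 5, -1, -10, -36, -50]
  probe: [35, -25, 27, 29, 36, 34, 30] -> [27, -33, 19, 21, 28, 26, 22] -> [28, 27, 26, 22, 21, 19, -33]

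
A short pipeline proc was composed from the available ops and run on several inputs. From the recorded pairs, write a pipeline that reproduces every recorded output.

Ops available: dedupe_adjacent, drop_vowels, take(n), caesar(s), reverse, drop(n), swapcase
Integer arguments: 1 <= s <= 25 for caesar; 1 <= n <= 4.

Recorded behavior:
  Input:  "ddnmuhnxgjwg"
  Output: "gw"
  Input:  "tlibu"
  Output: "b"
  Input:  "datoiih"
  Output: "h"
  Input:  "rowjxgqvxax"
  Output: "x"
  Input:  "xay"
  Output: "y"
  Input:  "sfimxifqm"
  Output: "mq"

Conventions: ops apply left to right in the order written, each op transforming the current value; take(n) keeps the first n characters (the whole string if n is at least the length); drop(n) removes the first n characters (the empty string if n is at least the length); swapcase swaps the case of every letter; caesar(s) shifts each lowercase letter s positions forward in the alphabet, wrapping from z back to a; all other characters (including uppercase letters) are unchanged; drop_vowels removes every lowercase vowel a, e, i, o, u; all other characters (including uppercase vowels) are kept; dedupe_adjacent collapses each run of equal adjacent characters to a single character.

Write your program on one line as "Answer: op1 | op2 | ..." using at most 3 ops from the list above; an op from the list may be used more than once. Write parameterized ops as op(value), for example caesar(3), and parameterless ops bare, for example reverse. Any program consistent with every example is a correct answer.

reverse | take(2) | drop_vowels

Check, running the answer program on each example:
  "ddnmuhnxgjwg" -> "gwjgxnhumndd" -> "gw" -> "gw"
  "tlibu" -> "ubilt" -> "ub" -> "b"
  "datoiih" -> "hiiotad" -> "hi" -> "h"
  "rowjxgqvxax" -> "xaxvqgxjwor" -> "xa" -> "x"
  "xay" -> "yax" -> "ya" -> "y"
  "sfimxifqm" -> "mqfixmifs" -> "mq" -> "mq"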